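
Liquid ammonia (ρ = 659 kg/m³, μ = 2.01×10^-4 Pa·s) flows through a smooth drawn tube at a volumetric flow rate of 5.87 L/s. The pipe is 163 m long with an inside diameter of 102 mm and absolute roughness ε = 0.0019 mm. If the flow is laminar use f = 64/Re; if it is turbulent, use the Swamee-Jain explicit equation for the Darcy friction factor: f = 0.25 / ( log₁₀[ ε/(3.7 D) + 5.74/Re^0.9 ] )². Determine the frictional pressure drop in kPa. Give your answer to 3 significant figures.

Q = 5.87 L/s = 5.87/1000 = 0.00587 m³/s.
Cross-sectional area A = πD²/4 = π(0.102)²/4 = 0.008171 m²; mean velocity V = Q/A = 0.00587/0.008171 = 0.7184 m/s.
Reynolds number Re = ρVD/μ = 659 · 0.7184 · 0.102 / 0.000201 = 2.402e+05.
Re > 4000 → turbulent. Relative roughness ε/D = 1.9e-06/0.102 = 1.86e-05. Swamee-Jain: f = 0.25/(log₁₀[1.86e-05/3.7 + 5.74/2.402e+05^0.9])² = 0.25/(log₁₀[5.03e-06 + 8.25e-05])² = 0.25/(-4.058)² = 0.01518.
Darcy-Weisbach: ΔP = f(L/D)(ρV²/2) = 0.01518·(163/0.102)·(659·0.7184²/2) = 0.01518·1598·170 = 4125 Pa.
ΔP = 4125 Pa = 4.13 kPa.

ΔP ≈ 4.13 kPa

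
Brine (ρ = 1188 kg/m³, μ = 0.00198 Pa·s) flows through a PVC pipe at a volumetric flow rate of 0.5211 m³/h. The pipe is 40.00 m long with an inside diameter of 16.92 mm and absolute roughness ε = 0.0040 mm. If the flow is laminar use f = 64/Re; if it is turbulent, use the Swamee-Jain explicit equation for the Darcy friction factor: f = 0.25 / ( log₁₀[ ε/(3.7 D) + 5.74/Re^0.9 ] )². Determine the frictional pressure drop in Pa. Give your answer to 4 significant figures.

ΔP ≈ 20530 Pa

Q = 0.5211 m³/h = 0.5211/3600 = 0.0001447 m³/s.
Cross-sectional area A = πD²/4 = π(0.01692)²/4 = 0.0002248 m²; mean velocity V = Q/A = 0.0001447/0.0002248 = 0.6438 m/s.
Reynolds number Re = ρVD/μ = 1188 · 0.6438 · 0.01692 / 0.00198 = 6536.
Re > 4000 → turbulent. Relative roughness ε/D = 4e-06/0.01692 = 0.000236. Swamee-Jain: f = 0.25/(log₁₀[0.000236/3.7 + 5.74/6536^0.9])² = 0.25/(log₁₀[6.39e-05 + 0.00211])² = 0.25/(-2.662)² = 0.03528.
Darcy-Weisbach: ΔP = f(L/D)(ρV²/2) = 0.03528·(40/0.01692)·(1188·0.6438²/2) = 0.03528·2364·246.2 = 2.053e+04 Pa.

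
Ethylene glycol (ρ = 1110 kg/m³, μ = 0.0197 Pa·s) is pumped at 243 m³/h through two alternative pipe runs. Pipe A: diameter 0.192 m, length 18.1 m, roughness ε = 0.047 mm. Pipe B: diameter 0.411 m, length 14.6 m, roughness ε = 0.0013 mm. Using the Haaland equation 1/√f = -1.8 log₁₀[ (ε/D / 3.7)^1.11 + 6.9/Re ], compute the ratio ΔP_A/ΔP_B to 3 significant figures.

Pipe A: V = Q/A = 0.0675/0.02895 = 2.331 m/s; Re = 2.522e+04; ε/D = 0.000245; Haaland → f = 0.0248; ΔP_A = f(L/D)(ρV²/2) = 7052 Pa.
Pipe B: V = Q/A = 0.0675/0.1327 = 0.5088 m/s; Re = 1.178e+04; ε/D = 3.16e-06; Haaland → f = 0.02954; ΔP_B = f(L/D)(ρV²/2) = 150.8 Pa.
ΔP_A/ΔP_B = 7052/150.8 = 46.8.

ΔP_A/ΔP_B ≈ 46.8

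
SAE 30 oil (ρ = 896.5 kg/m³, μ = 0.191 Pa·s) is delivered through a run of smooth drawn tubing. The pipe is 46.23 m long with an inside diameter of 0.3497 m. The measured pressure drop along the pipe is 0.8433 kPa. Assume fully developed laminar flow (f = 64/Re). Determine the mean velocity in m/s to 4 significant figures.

V ≈ 0.3650 m/s

For laminar flow, f = 64/Re with Re = ρVD/μ, so Darcy-Weisbach reduces to ΔP = 32μLV/D². Solving for V: V = ΔP·D²/(32μL) = 843.3·(0.3497)²/(32·0.191·46.23) = 0.365 m/s.
Check: Re = ρVD/μ = 896.5·0.365·0.3497/0.191 = 599.1 < 2300, so the laminar assumption holds.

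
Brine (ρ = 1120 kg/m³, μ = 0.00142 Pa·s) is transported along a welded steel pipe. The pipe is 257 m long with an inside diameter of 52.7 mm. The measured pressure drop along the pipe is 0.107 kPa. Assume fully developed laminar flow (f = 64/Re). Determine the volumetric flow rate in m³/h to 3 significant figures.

Q ≈ 0.200 m³/h

For laminar flow, f = 64/Re with Re = ρVD/μ, so Darcy-Weisbach reduces to ΔP = 32μLV/D². Solving for V: V = ΔP·D²/(32μL) = 107·(0.0527)²/(32·0.00142·257) = 0.02545 m/s.
Check: Re = ρVD/μ = 1120·0.02545·0.0527/0.00142 = 1058 < 2300, so the laminar assumption holds.
Q = V·A = 0.02545·(π/4·0.0527²) = 5.551e-05 m³/s = 0.200 m³/h.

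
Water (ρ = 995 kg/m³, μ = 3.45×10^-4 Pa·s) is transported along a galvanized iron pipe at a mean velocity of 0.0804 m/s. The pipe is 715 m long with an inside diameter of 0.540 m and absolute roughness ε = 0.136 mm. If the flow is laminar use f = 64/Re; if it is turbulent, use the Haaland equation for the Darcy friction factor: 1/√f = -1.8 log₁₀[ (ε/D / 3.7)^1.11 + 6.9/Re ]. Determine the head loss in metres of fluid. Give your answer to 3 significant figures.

h_f ≈ 0.00800 m

Reynolds number Re = ρVD/μ = 995 · 0.0804 · 0.54 / 0.000345 = 1.252e+05.
Re > 4000 → turbulent. Relative roughness ε/D = 0.000136/0.54 = 0.000252. Haaland: 1/√f = -1.8 log₁₀[(0.000252/3.7)^1.11 + 6.9/1.252e+05] = -1.8 log₁₀[2.37e-05 + 5.51e-05] = 7.386, so f = 0.01833.
Darcy-Weisbach: ΔP = f(L/D)(ρV²/2) = 0.01833·(715/0.54)·(995·0.0804²/2) = 0.01833·1324·3.216 = 78.05 Pa.
Head loss h_f = ΔP/(ρg) = 78.05/(995·9.81) = 0.00800 m.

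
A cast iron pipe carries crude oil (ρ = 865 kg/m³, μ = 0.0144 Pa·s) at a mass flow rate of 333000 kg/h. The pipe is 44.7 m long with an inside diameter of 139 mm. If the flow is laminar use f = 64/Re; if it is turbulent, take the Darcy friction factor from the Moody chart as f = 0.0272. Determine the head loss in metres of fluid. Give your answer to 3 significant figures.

h_f ≈ 22.1 m

ṁ = 333000 kg/h = 333000/3600 = 92.5 kg/s.
A = πD²/4 = π(0.139)²/4 = 0.01517 m²; mean velocity V = ṁ/(ρA) = 92.5/(865 · 0.01517) = 7.047 m/s.
Reynolds number Re = ρVD/μ = 865 · 7.047 · 0.139 / 0.0144 = 5.884e+04.
Re > 4000 → turbulent; use the Moody-chart value f = 0.0272.
Darcy-Weisbach: ΔP = f(L/D)(ρV²/2) = 0.0272·(44.7/0.139)·(865·7.047²/2) = 0.0272·321.6·2.148e+04 = 1.879e+05 Pa.
Head loss h_f = ΔP/(ρg) = 1.879e+05/(865·9.81) = 22.1 m.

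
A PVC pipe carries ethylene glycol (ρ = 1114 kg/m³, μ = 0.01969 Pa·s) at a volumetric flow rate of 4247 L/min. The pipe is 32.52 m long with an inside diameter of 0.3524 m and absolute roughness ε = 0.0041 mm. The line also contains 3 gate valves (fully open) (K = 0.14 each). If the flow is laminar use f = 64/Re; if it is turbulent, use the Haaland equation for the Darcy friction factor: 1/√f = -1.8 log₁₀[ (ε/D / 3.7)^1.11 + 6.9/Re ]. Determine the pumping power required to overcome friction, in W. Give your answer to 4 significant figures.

P ≈ 62.35 W

Q = 4247 L/min = 4247/60000 = 0.07078 m³/s.
Cross-sectional area A = πD²/4 = π(0.3524)²/4 = 0.09754 m²; mean velocity V = Q/A = 0.07078/0.09754 = 0.7257 m/s.
Reynolds number Re = ρVD/μ = 1114 · 0.7257 · 0.3524 / 0.0197 = 1.447e+04.
Re > 4000 → turbulent. Relative roughness ε/D = 4.1e-06/0.3524 = 1.16e-05. Haaland: 1/√f = -1.8 log₁₀[(1.16e-05/3.7)^1.11 + 6.9/1.447e+04] = -1.8 log₁₀[7.8e-07 + 0.000477] = 5.978, so f = 0.02799.
Total minor-loss coefficient ΣK = 3·0.14 = 0.42.
ΔP = [f·L/D + ΣK]·(ρV²/2) = [0.02799·32.52/0.3524 + 0.42]·(1114·0.7257²/2) = [2.583 + 0.42]·293.4 = 880.8 Pa.
Pumping power P = QΔP = 0.07078·880.8 = 62.349 W = 62.35 W.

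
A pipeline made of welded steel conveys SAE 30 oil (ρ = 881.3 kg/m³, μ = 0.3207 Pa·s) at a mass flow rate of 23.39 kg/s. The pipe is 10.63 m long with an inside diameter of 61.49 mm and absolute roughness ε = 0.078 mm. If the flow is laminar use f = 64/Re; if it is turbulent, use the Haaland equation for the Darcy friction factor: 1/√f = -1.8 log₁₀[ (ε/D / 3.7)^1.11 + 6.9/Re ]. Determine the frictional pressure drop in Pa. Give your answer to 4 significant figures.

ΔP ≈ 257900 Pa

A = πD²/4 = π(0.06149)²/4 = 0.00297 m²; mean velocity V = ṁ/(ρA) = 23.39/(881.3 · 0.00297) = 8.937 m/s.
Reynolds number Re = ρVD/μ = 881.3 · 8.937 · 0.06149 / 0.321 = 1510.
Re < 2300 → laminar flow, so f = 64/Re = 64/1510 = 0.04238 (the turbulent correlation is not needed).
Darcy-Weisbach: ΔP = f(L/D)(ρV²/2) = 0.04238·(10.63/0.06149)·(881.3·8.937²/2) = 0.04238·172.9·3.52e+04 = 2.579e+05 Pa.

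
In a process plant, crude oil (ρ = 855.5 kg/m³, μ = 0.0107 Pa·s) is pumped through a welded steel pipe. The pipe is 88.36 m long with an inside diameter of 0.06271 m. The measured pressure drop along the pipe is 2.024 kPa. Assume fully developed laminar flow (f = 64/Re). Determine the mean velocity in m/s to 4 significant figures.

V ≈ 0.2631 m/s

For laminar flow, f = 64/Re with Re = ρVD/μ, so Darcy-Weisbach reduces to ΔP = 32μLV/D². Solving for V: V = ΔP·D²/(32μL) = 2024·(0.06271)²/(32·0.0107·88.36) = 0.2631 m/s.
Check: Re = ρVD/μ = 855.5·0.2631·0.06271/0.0107 = 1319 < 2300, so the laminar assumption holds.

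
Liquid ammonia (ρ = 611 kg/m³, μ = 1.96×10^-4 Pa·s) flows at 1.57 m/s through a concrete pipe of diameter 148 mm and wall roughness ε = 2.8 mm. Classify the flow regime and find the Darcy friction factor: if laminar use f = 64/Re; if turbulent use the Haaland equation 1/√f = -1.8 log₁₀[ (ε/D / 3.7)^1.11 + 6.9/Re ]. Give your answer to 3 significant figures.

f ≈ 0.0478

Re = ρVD/μ = 611·1.57·0.148/0.000196 = 7.243e+05.
Re > 4000 → turbulent. ε/D = 0.0028/0.148 = 0.0189; Haaland: 1/√f = -1.8 log₁₀[0.00286 + 9.53e-06] = 4.575, so f = 0.04777.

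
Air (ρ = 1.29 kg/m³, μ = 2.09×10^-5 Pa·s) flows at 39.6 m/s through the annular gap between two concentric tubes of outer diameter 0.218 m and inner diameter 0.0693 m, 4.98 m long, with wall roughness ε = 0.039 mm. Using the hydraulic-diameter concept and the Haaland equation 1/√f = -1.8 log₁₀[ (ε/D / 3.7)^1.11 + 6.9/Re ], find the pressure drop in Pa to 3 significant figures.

ΔP ≈ 550 Pa

Hydraulic diameter D_h = 4A/P = D_o - D_i = 0.218 - 0.0693 = 0.1487 m.
Re = ρVD_h/μ = 1.29·39.6·0.1487/2.09e-05 = 3.635e+05.
ε/D_h = 3.9e-05/0.1487 = 0.000262; Haaland gives 1/√f = -1.8 log₁₀[2.48e-05+1.9e-05] = 7.846, so f = 0.01624.
ΔP = f(L/D_h)(ρV²/2) = 0.01624·4.98/0.1487·1011 = 550.3 Pa.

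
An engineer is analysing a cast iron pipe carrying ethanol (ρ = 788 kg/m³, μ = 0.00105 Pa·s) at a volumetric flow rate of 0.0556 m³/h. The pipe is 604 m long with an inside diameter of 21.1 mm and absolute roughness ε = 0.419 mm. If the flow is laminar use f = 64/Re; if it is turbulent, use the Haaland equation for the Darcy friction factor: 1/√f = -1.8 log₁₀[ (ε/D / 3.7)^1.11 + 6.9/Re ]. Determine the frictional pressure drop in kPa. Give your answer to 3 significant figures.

Q = 0.0556 m³/h = 0.0556/3600 = 1.544e-05 m³/s.
Cross-sectional area A = πD²/4 = π(0.0211)²/4 = 0.0003497 m²; mean velocity V = Q/A = 1.544e-05/0.0003497 = 0.04417 m/s.
Reynolds number Re = ρVD/μ = 788 · 0.04417 · 0.0211 / 0.00105 = 699.4.
Re < 2300 → laminar flow, so f = 64/Re = 64/699.4 = 0.0915 (the turbulent correlation is not needed).
Darcy-Weisbach: ΔP = f(L/D)(ρV²/2) = 0.0915·(604/0.0211)·(788·0.04417²/2) = 0.0915·2.863e+04·0.7687 = 2013 Pa.
ΔP = 2013 Pa = 2.01 kPa.

ΔP ≈ 2.01 kPa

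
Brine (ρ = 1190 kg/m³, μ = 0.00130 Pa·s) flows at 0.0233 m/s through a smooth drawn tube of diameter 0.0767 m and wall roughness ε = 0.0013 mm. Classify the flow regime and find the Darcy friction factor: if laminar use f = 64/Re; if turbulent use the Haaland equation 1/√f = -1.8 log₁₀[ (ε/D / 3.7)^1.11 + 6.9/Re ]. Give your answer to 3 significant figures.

f ≈ 0.0391

Re = ρVD/μ = 1190·0.0233·0.0767/0.0013 = 1636.
Re < 2300 → laminar, so f = 64/Re = 0.03912 (roughness is irrelevant in laminar flow).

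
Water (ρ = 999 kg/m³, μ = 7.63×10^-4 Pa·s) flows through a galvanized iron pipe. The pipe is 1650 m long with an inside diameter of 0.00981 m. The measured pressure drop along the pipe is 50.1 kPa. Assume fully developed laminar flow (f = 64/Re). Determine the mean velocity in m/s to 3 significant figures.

For laminar flow, f = 64/Re with Re = ρVD/μ, so Darcy-Weisbach reduces to ΔP = 32μLV/D². Solving for V: V = ΔP·D²/(32μL) = 5.01e+04·(0.00981)²/(32·0.000763·1650) = 0.1197 m/s.
Check: Re = ρVD/μ = 999·0.1197·0.00981/0.000763 = 1537 < 2300, so the laminar assumption holds.

V ≈ 0.120 m/s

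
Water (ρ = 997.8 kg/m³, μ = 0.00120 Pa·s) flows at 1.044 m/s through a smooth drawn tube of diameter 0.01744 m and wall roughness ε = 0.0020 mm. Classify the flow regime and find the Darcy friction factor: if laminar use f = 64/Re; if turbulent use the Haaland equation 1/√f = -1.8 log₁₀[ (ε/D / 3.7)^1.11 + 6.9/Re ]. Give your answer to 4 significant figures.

Re = ρVD/μ = 997.8·1.044·0.01744/0.0012 = 1.514e+04.
Re > 4000 → turbulent. ε/D = 2e-06/0.01744 = 0.000115; Haaland: 1/√f = -1.8 log₁₀[9.89e-06 + 0.000456] = 5.997, so f = 0.0278.

f ≈ 0.02780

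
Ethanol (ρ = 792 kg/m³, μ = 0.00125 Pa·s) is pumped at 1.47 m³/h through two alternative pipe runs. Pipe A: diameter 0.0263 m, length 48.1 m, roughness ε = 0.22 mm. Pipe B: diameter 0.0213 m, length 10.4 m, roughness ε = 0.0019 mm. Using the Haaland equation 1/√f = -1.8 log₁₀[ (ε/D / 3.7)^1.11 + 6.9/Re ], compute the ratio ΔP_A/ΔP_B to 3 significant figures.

ΔP_A/ΔP_B ≈ 2.35

Pipe A: V = Q/A = 0.0004083/0.0005433 = 0.7516 m/s; Re = 1.253e+04; ε/D = 0.00837; Haaland → f = 0.04029; ΔP_A = f(L/D)(ρV²/2) = 1.649e+04 Pa.
Pipe B: V = Q/A = 0.0004083/0.0003563 = 1.146 m/s; Re = 1.547e+04; ε/D = 8.92e-05; Haaland → f = 0.02761; ΔP_B = f(L/D)(ρV²/2) = 7011 Pa.
ΔP_A/ΔP_B = 1.649e+04/7011 = 2.35.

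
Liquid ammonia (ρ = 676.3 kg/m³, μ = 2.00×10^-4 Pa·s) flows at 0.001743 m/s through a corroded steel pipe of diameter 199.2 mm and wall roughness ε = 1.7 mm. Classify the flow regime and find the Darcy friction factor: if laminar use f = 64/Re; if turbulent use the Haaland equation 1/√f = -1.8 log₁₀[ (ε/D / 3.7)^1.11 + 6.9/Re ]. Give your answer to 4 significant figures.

f ≈ 0.05451

Re = ρVD/μ = 676.3·0.001743·0.1992/0.0002 = 1174.
Re < 2300 → laminar, so f = 64/Re = 0.05451 (roughness is irrelevant in laminar flow).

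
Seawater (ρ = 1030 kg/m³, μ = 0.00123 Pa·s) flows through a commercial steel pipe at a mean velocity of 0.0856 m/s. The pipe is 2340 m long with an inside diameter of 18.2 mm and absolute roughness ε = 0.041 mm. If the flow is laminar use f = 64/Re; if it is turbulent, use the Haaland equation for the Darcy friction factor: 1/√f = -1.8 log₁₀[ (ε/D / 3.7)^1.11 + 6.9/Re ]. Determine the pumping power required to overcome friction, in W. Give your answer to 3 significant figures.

P ≈ 0.530 W

Reynolds number Re = ρVD/μ = 1030 · 0.0856 · 0.0182 / 0.00123 = 1305.
Re < 2300 → laminar flow, so f = 64/Re = 64/1305 = 0.04906 (the turbulent correlation is not needed).
Darcy-Weisbach: ΔP = f(L/D)(ρV²/2) = 0.04906·(2340/0.0182)·(1030·0.0856²/2) = 0.04906·1.286e+05·3.774 = 2.38e+04 Pa.
Q = V·A = 0.0856·0.0002602 = 2.227e-05 m³/s.
Pumping power P = QΔP = 2.227e-05·2.38e+04 = 0.5300 W = 0.530 W.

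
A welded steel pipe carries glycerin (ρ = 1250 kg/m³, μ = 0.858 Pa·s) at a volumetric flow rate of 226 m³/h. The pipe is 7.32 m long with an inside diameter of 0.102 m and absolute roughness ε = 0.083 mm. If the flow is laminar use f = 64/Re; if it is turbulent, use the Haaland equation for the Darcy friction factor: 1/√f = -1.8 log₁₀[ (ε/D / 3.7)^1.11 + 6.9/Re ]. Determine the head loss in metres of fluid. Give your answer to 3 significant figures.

h_f ≈ 12.1 m

Q = 226 m³/h = 226/3600 = 0.06278 m³/s.
Cross-sectional area A = πD²/4 = π(0.102)²/4 = 0.008171 m²; mean velocity V = Q/A = 0.06278/0.008171 = 7.683 m/s.
Reynolds number Re = ρVD/μ = 1250 · 7.683 · 0.102 / 0.858 = 1142.
Re < 2300 → laminar flow, so f = 64/Re = 64/1142 = 0.05606 (the turbulent correlation is not needed).
Darcy-Weisbach: ΔP = f(L/D)(ρV²/2) = 0.05606·(7.32/0.102)·(1250·7.683²/2) = 0.05606·71.76·3.689e+04 = 1.484e+05 Pa.
Head loss h_f = ΔP/(ρg) = 1.484e+05/(1250·9.81) = 12.1 m.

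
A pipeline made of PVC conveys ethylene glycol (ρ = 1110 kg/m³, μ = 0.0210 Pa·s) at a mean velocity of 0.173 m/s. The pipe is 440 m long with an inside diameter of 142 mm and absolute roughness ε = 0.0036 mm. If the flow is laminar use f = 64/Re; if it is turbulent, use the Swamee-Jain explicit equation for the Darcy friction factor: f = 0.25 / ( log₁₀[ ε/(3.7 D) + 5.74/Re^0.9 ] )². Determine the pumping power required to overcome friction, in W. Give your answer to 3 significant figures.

Reynolds number Re = ρVD/μ = 1110 · 0.173 · 0.142 / 0.021 = 1298.
Re < 2300 → laminar flow, so f = 64/Re = 64/1298 = 0.04929 (the turbulent correlation is not needed).
Darcy-Weisbach: ΔP = f(L/D)(ρV²/2) = 0.04929·(440/0.142)·(1110·0.173²/2) = 0.04929·3099·16.61 = 2537 Pa.
Q = V·A = 0.173·0.01584 = 0.00274 m³/s.
Pumping power P = QΔP = 0.00274·2537 = 6.950 W = 6.95 W.

P ≈ 6.95 W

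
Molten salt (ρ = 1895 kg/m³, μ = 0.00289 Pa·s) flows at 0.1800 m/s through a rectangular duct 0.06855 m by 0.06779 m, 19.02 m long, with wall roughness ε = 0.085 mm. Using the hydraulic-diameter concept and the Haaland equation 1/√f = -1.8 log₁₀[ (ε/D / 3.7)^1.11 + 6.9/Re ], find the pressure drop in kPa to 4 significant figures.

ΔP ≈ 0.2935 kPa

Hydraulic diameter D_h = 4A/P = 4·(0.06855·0.06779)/(2·(0.06855+0.06779)) = 0.01859/0.2727 = 0.06817 m.
Re = ρVD_h/μ = 1895·0.18·0.06817/0.00289 = 8046.
ε/D_h = 8.5e-05/0.06817 = 0.00125; Haaland gives 1/√f = -1.8 log₁₀[0.00014+0.000858] = 5.402, so f = 0.03427.
ΔP = f(L/D_h)(ρV²/2) = 0.03427·19.02/0.06817·30.7 = 293.5 Pa.
ΔP = 0.2935 kPa.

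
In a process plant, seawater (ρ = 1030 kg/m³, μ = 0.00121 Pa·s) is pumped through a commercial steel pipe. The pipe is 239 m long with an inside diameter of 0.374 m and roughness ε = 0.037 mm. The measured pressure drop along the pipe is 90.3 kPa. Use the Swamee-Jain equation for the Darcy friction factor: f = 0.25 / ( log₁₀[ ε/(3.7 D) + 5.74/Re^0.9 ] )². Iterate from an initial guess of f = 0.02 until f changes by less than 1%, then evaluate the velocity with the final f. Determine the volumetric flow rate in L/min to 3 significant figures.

Q ≈ 30200 L/min

Rearranging Darcy-Weisbach: V = √(2·ΔP·D/(f·L·ρ)). With ε/D = 3.7e-05/0.374 = 9.89e-05, iterate starting from f = 0.02:
  f = 0.02 → V = √(2·9.03e+04·0.374/(0.02·239·1030)) = 3.704 m/s; Re = ρVD/μ = 1.179e+06; f → 0.01331
  f = 0.01331 → V = 4.539 m/s; Re = 1.445e+06; f → 0.01312
  f = 0.01312 → V = 4.573 m/s; Re = 1.456e+06; f → 0.01311
Converged (Δf/f < 1%). With the final f = 0.01311: V = √(2·9.03e+04·0.374/(0.01311·239·1030)) = 4.574 m/s.
Q = V·A = 4.574·(π/4·0.374²) = 0.5025 m³/s = 30200 L/min.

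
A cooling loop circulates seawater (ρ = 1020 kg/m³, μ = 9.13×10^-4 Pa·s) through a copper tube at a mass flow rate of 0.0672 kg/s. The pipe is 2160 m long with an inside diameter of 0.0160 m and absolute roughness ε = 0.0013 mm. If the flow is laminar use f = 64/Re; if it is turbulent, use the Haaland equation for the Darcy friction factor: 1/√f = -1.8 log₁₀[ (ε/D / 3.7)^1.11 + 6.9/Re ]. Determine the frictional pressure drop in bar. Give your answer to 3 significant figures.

A = πD²/4 = π(0.016)²/4 = 0.0002011 m²; mean velocity V = ṁ/(ρA) = 0.0672/(1020 · 0.0002011) = 0.3277 m/s.
Reynolds number Re = ρVD/μ = 1020 · 0.3277 · 0.016 / 0.000913 = 5857.
Re > 4000 → turbulent. Relative roughness ε/D = 1.3e-06/0.016 = 8.12e-05. Haaland: 1/√f = -1.8 log₁₀[(8.12e-05/3.7)^1.11 + 6.9/5857] = -1.8 log₁₀[6.75e-06 + 0.00118] = 5.267, so f = 0.03604.
Darcy-Weisbach: ΔP = f(L/D)(ρV²/2) = 0.03604·(2160/0.016)·(1020·0.3277²/2) = 0.03604·1.35e+05·54.76 = 2.664e+05 Pa.
ΔP = 2.664e+05 Pa = 2.66 bar.

ΔP ≈ 2.66 bar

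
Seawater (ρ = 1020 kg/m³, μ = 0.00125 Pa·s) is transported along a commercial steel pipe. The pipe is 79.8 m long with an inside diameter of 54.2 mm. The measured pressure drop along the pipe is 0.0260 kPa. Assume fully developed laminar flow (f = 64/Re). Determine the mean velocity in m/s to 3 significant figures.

V ≈ 0.0239 m/s

For laminar flow, f = 64/Re with Re = ρVD/μ, so Darcy-Weisbach reduces to ΔP = 32μLV/D². Solving for V: V = ΔP·D²/(32μL) = 26·(0.0542)²/(32·0.00125·79.8) = 0.02393 m/s.
Check: Re = ρVD/μ = 1020·0.02393·0.0542/0.00125 = 1058 < 2300, so the laminar assumption holds.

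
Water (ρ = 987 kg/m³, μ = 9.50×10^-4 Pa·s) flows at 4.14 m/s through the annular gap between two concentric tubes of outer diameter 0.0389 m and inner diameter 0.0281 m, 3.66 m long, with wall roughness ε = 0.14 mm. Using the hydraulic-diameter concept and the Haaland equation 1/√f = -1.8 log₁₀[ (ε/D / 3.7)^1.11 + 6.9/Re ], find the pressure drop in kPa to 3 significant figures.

ΔP ≈ 122 kPa

Hydraulic diameter D_h = 4A/P = D_o - D_i = 0.0389 - 0.0281 = 0.0108 m.
Re = ρVD_h/μ = 987·4.14·0.0108/0.00095 = 4.645e+04.
ε/D_h = 0.00014/0.0108 = 0.013; Haaland gives 1/√f = -1.8 log₁₀[0.00188+0.000149] = 4.847, so f = 0.04257.
ΔP = f(L/D_h)(ρV²/2) = 0.04257·3.66/0.0108·8458 = 1.22e+05 Pa.
ΔP = 122 kPa.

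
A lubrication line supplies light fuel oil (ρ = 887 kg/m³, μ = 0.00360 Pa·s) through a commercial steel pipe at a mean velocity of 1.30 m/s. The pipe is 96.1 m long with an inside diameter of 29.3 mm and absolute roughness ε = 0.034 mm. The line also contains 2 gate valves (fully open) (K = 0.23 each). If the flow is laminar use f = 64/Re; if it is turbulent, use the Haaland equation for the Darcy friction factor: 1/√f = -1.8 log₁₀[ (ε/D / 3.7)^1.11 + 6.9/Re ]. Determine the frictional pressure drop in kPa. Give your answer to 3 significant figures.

Reynolds number Re = ρVD/μ = 887 · 1.3 · 0.0293 / 0.0036 = 9385.
Re > 4000 → turbulent. Relative roughness ε/D = 3.4e-05/0.0293 = 0.00116. Haaland: 1/√f = -1.8 log₁₀[(0.00116/3.7)^1.11 + 6.9/9385] = -1.8 log₁₀[0.000129 + 0.000735] = 5.514, so f = 0.03289.
Total minor-loss coefficient ΣK = 2·0.23 = 0.46.
ΔP = [f·L/D + ΣK]·(ρV²/2) = [0.03289·96.1/0.0293 + 0.46]·(887·1.3²/2) = [107.9 + 0.46]·749.5 = 8.12e+04 Pa.
ΔP = 8.12e+04 Pa = 81.2 kPa.

ΔP ≈ 81.2 kPa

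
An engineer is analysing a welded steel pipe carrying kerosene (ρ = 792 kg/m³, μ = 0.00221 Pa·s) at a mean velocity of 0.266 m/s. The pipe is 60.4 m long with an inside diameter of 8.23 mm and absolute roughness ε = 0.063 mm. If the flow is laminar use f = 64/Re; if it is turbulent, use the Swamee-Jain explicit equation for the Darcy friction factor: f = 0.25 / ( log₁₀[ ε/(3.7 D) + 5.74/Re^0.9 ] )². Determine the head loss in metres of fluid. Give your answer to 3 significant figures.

h_f ≈ 2.16 m

Reynolds number Re = ρVD/μ = 792 · 0.266 · 0.00823 / 0.00221 = 784.5.
Re < 2300 → laminar flow, so f = 64/Re = 64/784.5 = 0.08158 (the turbulent correlation is not needed).
Darcy-Weisbach: ΔP = f(L/D)(ρV²/2) = 0.08158·(60.4/0.00823)·(792·0.266²/2) = 0.08158·7339·28.02 = 1.677e+04 Pa.
Head loss h_f = ΔP/(ρg) = 1.677e+04/(792·9.81) = 2.16 m.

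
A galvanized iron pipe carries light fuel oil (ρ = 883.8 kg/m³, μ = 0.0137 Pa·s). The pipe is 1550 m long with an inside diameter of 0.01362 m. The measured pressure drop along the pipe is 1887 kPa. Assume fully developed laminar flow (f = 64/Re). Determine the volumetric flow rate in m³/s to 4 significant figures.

Q ≈ 7.505×10^-5 m³/s

For laminar flow, f = 64/Re with Re = ρVD/μ, so Darcy-Weisbach reduces to ΔP = 32μLV/D². Solving for V: V = ΔP·D²/(32μL) = 1.887e+06·(0.01362)²/(32·0.0137·1550) = 0.5151 m/s.
Check: Re = ρVD/μ = 883.8·0.5151·0.01362/0.0137 = 452.6 < 2300, so the laminar assumption holds.
Q = V·A = 0.5151·(π/4·0.01362²) = 7.505e-05 m³/s = 7.505×10^-5 m³/s.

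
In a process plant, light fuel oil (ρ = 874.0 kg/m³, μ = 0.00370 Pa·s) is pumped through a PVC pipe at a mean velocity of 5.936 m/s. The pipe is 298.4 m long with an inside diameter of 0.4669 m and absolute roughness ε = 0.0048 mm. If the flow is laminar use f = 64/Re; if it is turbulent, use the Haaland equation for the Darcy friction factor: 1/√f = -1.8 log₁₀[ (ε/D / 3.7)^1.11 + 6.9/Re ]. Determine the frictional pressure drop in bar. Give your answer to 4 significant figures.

ΔP ≈ 1.240 bar

Reynolds number Re = ρVD/μ = 874 · 5.936 · 0.4669 / 0.0037 = 6.547e+05.
Re > 4000 → turbulent. Relative roughness ε/D = 4.8e-06/0.4669 = 1.03e-05. Haaland: 1/√f = -1.8 log₁₀[(1.03e-05/3.7)^1.11 + 6.9/6.547e+05] = -1.8 log₁₀[6.8e-07 + 1.05e-05] = 8.91, so f = 0.0126.
Darcy-Weisbach: ΔP = f(L/D)(ρV²/2) = 0.0126·(298.4/0.4669)·(874·5.936²/2) = 0.0126·639.1·1.54e+04 = 1.24e+05 Pa.
ΔP = 1.24e+05 Pa = 1.240 bar.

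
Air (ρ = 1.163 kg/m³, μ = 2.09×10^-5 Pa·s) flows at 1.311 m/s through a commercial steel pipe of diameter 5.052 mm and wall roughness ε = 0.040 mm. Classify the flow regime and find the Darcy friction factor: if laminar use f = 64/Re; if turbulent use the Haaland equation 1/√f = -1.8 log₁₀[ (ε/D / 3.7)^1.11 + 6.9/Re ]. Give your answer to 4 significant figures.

Re = ρVD/μ = 1.163·1.311·0.005052/2.09e-05 = 368.6.
Re < 2300 → laminar, so f = 64/Re = 0.1737 (roughness is irrelevant in laminar flow).

f ≈ 0.1737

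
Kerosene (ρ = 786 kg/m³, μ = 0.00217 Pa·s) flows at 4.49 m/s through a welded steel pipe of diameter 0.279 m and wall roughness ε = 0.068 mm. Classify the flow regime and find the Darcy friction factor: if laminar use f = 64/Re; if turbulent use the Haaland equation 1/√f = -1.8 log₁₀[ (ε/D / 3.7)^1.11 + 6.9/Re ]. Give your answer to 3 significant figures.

Re = ρVD/μ = 786·4.49·0.279/0.00217 = 4.537e+05.
Re > 4000 → turbulent. ε/D = 6.8e-05/0.279 = 0.000244; Haaland: 1/√f = -1.8 log₁₀[2.28e-05 + 1.52e-05] = 7.955, so f = 0.0158.

f ≈ 0.0158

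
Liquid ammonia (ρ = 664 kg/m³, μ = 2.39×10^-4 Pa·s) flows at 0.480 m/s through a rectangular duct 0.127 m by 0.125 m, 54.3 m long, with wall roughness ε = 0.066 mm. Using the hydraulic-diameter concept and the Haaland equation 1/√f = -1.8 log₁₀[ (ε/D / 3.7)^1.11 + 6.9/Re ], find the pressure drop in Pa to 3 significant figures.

Hydraulic diameter D_h = 4A/P = 4·(0.127·0.125)/(2·(0.127+0.125)) = 0.0635/0.504 = 0.126 m.
Re = ρVD_h/μ = 664·0.48·0.126/0.000239 = 1.68e+05.
ε/D_h = 6.6e-05/0.126 = 0.000524; Haaland gives 1/√f = -1.8 log₁₀[5.34e-05+4.11e-05] = 7.244, so f = 0.01905.
ΔP = f(L/D_h)(ρV²/2) = 0.01905·54.3/0.126·76.49 = 628.2 Pa.

ΔP ≈ 628 Pa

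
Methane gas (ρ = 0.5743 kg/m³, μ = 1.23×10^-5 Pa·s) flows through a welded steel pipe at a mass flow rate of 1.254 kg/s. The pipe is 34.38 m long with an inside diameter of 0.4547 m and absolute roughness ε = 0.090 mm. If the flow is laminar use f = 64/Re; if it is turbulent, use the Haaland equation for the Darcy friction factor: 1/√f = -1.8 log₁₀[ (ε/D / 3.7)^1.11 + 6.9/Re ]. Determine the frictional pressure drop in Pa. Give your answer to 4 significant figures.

A = πD²/4 = π(0.4547)²/4 = 0.1624 m²; mean velocity V = ṁ/(ρA) = 1.254/(0.5743 · 0.1624) = 13.45 m/s.
Reynolds number Re = ρVD/μ = 0.5743 · 13.45 · 0.4547 / 1.23e-05 = 2.855e+05.
Re > 4000 → turbulent. Relative roughness ε/D = 9e-05/0.4547 = 0.000198. Haaland: 1/√f = -1.8 log₁₀[(0.000198/3.7)^1.11 + 6.9/2.855e+05] = -1.8 log₁₀[1.81e-05 + 2.42e-05] = 7.873, so f = 0.01613.
Darcy-Weisbach: ΔP = f(L/D)(ρV²/2) = 0.01613·(34.38/0.4547)·(0.5743·13.45²/2) = 0.01613·75.61·51.92 = 63.34 Pa.

ΔP ≈ 63.34 Pa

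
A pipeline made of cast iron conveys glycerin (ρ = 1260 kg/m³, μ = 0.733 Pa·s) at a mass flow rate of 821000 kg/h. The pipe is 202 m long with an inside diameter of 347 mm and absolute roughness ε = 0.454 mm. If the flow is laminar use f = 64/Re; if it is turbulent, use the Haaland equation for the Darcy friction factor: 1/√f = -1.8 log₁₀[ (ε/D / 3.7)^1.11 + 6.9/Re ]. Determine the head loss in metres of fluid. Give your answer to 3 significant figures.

h_f ≈ 6.09 m

ṁ = 821000 kg/h = 821000/3600 = 228.1 kg/s.
A = πD²/4 = π(0.347)²/4 = 0.09457 m²; mean velocity V = ṁ/(ρA) = 228.1/(1260 · 0.09457) = 1.914 m/s.
Reynolds number Re = ρVD/μ = 1260 · 1.914 · 0.347 / 0.733 = 1142.
Re < 2300 → laminar flow, so f = 64/Re = 64/1142 = 0.05606 (the turbulent correlation is not needed).
Darcy-Weisbach: ΔP = f(L/D)(ρV²/2) = 0.05606·(202/0.347)·(1260·1.914²/2) = 0.05606·582.1·2308 = 7.531e+04 Pa.
Head loss h_f = ΔP/(ρg) = 7.531e+04/(1260·9.81) = 6.09 m.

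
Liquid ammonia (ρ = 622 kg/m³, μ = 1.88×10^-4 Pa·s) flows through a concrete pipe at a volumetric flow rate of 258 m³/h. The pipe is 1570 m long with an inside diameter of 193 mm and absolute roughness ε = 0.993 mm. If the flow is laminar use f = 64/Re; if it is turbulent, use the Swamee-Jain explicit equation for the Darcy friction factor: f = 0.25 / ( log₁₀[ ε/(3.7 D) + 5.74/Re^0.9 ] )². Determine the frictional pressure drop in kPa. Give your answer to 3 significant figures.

Q = 258 m³/h = 258/3600 = 0.07167 m³/s.
Cross-sectional area A = πD²/4 = π(0.193)²/4 = 0.02926 m²; mean velocity V = Q/A = 0.07167/0.02926 = 2.45 m/s.
Reynolds number Re = ρVD/μ = 622 · 2.45 · 0.193 / 0.000188 = 1.564e+06.
Re > 4000 → turbulent. Relative roughness ε/D = 0.000993/0.193 = 0.00515. Swamee-Jain: f = 0.25/(log₁₀[0.00515/3.7 + 5.74/1.564e+06^0.9])² = 0.25/(log₁₀[0.00139 + 1.53e-05])² = 0.25/(-2.852)² = 0.03073.
Darcy-Weisbach: ΔP = f(L/D)(ρV²/2) = 0.03073·(1570/0.193)·(622·2.45²/2) = 0.03073·8135·1866 = 4.666e+05 Pa.
ΔP = 4.666e+05 Pa = 467 kPa.

ΔP ≈ 467 kPa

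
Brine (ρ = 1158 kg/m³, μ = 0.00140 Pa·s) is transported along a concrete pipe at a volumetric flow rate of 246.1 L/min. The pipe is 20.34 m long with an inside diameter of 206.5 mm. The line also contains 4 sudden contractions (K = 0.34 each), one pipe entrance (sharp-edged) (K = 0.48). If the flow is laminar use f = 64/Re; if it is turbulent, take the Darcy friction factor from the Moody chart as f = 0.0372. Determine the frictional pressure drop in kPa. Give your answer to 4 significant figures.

Q = 246.1 L/min = 246.1/60000 = 0.004102 m³/s.
Cross-sectional area A = πD²/4 = π(0.2065)²/4 = 0.03349 m²; mean velocity V = Q/A = 0.004102/0.03349 = 0.1225 m/s.
Reynolds number Re = ρVD/μ = 1158 · 0.1225 · 0.2065 / 0.0014 = 2.092e+04.
Re > 4000 → turbulent; use the Moody-chart value f = 0.0372.
Total minor-loss coefficient ΣK = 4·0.34 + 1·0.48 = 1.84.
ΔP = [f·L/D + ΣK]·(ρV²/2) = [0.0372·20.34/0.2065 + 1.84]·(1158·0.1225²/2) = [3.664 + 1.84]·8.684 = 47.8 Pa.
ΔP = 47.8 Pa = 0.04780 kPa.

ΔP ≈ 0.04780 kPa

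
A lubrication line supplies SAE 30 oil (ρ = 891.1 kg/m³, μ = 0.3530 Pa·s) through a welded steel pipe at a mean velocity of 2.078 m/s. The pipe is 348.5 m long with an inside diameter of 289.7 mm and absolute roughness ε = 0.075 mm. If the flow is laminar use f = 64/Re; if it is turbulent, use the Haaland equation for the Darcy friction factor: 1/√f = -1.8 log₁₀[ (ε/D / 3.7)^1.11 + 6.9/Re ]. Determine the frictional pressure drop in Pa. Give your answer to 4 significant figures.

Reynolds number Re = ρVD/μ = 891.1 · 2.078 · 0.2897 / 0.353 = 1520.
Re < 2300 → laminar flow, so f = 64/Re = 64/1520 = 0.04211 (the turbulent correlation is not needed).
Darcy-Weisbach: ΔP = f(L/D)(ρV²/2) = 0.04211·(348.5/0.2897)·(891.1·2.078²/2) = 0.04211·1203·1924 = 9.747e+04 Pa.

ΔP ≈ 97470 Pa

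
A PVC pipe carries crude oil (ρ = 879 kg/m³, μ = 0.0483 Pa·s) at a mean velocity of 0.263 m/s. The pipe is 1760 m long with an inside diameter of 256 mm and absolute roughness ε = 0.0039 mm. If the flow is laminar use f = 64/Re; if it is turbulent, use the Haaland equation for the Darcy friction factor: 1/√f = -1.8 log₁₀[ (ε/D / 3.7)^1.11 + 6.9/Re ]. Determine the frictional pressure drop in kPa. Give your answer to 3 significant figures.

ΔP ≈ 10.9 kPa

Reynolds number Re = ρVD/μ = 879 · 0.263 · 0.256 / 0.0483 = 1225.
Re < 2300 → laminar flow, so f = 64/Re = 64/1225 = 0.05223 (the turbulent correlation is not needed).
Darcy-Weisbach: ΔP = f(L/D)(ρV²/2) = 0.05223·(1760/0.256)·(879·0.263²/2) = 0.05223·6875·30.4 = 1.092e+04 Pa.
ΔP = 1.092e+04 Pa = 10.9 kPa.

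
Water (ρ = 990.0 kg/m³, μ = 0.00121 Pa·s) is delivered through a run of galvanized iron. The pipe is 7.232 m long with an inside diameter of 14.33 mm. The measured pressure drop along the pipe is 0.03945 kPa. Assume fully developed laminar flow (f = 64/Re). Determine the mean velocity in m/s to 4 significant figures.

V ≈ 0.02893 m/s

For laminar flow, f = 64/Re with Re = ρVD/μ, so Darcy-Weisbach reduces to ΔP = 32μLV/D². Solving for V: V = ΔP·D²/(32μL) = 39.45·(0.01433)²/(32·0.00121·7.232) = 0.02893 m/s.
Check: Re = ρVD/μ = 990·0.02893·0.01433/0.00121 = 339.2 < 2300, so the laminar assumption holds.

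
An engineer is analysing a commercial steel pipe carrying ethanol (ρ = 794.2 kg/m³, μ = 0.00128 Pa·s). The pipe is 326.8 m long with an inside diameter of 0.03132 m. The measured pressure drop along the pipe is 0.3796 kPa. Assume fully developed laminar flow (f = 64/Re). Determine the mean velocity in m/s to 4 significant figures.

V ≈ 0.02782 m/s

For laminar flow, f = 64/Re with Re = ρVD/μ, so Darcy-Weisbach reduces to ΔP = 32μLV/D². Solving for V: V = ΔP·D²/(32μL) = 379.6·(0.03132)²/(32·0.00128·326.8) = 0.02782 m/s.
Check: Re = ρVD/μ = 794.2·0.02782·0.03132/0.00128 = 540.6 < 2300, so the laminar assumption holds.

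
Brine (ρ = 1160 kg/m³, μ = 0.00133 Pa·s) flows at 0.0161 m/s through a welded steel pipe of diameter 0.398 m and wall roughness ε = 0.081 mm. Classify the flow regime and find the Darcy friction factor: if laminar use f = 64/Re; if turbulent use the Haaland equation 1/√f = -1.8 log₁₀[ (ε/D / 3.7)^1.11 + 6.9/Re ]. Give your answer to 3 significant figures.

Re = ρVD/μ = 1160·0.0161·0.398/0.00133 = 5589.
Re > 4000 → turbulent. ε/D = 8.1e-05/0.398 = 0.000204; Haaland: 1/√f = -1.8 log₁₀[1.87e-05 + 0.00123] = 5.223, so f = 0.03665.

f ≈ 0.0367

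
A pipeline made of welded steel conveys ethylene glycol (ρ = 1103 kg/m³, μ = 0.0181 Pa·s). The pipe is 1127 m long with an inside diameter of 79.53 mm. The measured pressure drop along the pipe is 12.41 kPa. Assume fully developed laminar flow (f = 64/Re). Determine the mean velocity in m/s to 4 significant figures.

For laminar flow, f = 64/Re with Re = ρVD/μ, so Darcy-Weisbach reduces to ΔP = 32μLV/D². Solving for V: V = ΔP·D²/(32μL) = 1.241e+04·(0.07953)²/(32·0.0181·1127) = 0.1202 m/s.
Check: Re = ρVD/μ = 1103·0.1202·0.07953/0.0181 = 582.8 < 2300, so the laminar assumption holds.

V ≈ 0.1202 m/s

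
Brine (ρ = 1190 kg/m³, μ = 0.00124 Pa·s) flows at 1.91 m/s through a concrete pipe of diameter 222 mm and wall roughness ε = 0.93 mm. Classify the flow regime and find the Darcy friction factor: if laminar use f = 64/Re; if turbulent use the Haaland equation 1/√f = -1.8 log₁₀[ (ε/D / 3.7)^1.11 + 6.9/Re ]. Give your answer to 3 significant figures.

f ≈ 0.0291

Re = ρVD/μ = 1190·1.91·0.222/0.00124 = 4.069e+05.
Re > 4000 → turbulent. ε/D = 0.00093/0.222 = 0.00419; Haaland: 1/√f = -1.8 log₁₀[0.000537 + 1.7e-05] = 5.862, so f = 0.0291.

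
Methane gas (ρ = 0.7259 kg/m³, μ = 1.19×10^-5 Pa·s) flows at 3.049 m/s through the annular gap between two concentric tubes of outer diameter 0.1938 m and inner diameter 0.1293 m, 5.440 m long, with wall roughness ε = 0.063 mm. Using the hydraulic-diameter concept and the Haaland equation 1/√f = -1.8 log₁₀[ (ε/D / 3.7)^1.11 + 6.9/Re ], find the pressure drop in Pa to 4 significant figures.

ΔP ≈ 8.761 Pa

Hydraulic diameter D_h = 4A/P = D_o - D_i = 0.1938 - 0.1293 = 0.0645 m.
Re = ρVD_h/μ = 0.7259·3.049·0.0645/1.19e-05 = 1.2e+04.
ε/D_h = 6.3e-05/0.0645 = 0.000977; Haaland gives 1/√f = -1.8 log₁₀[0.000107+0.000575] = 5.699, so f = 0.03079.
ΔP = f(L/D_h)(ρV²/2) = 0.03079·5.44/0.0645·3.374 = 8.761 Pa.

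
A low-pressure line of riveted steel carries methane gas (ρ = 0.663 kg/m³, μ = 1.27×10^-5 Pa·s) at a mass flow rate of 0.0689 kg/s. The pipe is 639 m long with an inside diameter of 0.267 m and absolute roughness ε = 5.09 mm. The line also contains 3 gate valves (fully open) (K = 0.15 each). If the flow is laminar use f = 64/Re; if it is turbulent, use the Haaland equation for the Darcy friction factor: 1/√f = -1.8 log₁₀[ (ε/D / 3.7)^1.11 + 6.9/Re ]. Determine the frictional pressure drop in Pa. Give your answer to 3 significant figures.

ΔP ≈ 135 Pa

A = πD²/4 = π(0.267)²/4 = 0.05599 m²; mean velocity V = ṁ/(ρA) = 0.0689/(0.663 · 0.05599) = 1.856 m/s.
Reynolds number Re = ρVD/μ = 0.663 · 1.856 · 0.267 / 1.27e-05 = 2.587e+04.
Re > 4000 → turbulent. Relative roughness ε/D = 0.00509/0.267 = 0.0191. Haaland: 1/√f = -1.8 log₁₀[(0.0191/3.7)^1.11 + 6.9/2.587e+04] = -1.8 log₁₀[0.00289 + 0.000267] = 4.502, so f = 0.04933.
Total minor-loss coefficient ΣK = 3·0.15 = 0.45.
ΔP = [f·L/D + ΣK]·(ρV²/2) = [0.04933·639/0.267 + 0.45]·(0.663·1.856²/2) = [118.1 + 0.45]·1.142 = 135.3 Pa.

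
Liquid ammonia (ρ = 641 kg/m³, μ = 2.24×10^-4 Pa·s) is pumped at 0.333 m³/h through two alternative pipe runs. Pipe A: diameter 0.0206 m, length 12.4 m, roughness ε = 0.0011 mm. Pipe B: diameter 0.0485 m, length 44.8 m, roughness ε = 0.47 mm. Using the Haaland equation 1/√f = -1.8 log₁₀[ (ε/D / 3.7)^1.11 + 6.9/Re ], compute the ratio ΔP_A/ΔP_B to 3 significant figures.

Pipe A: V = Q/A = 9.25e-05/0.0003333 = 0.2775 m/s; Re = 1.636e+04; ε/D = 5.34e-05; Haaland → f = 0.02717; ΔP_A = f(L/D)(ρV²/2) = 403.7 Pa.
Pipe B: V = Q/A = 9.25e-05/0.001847 = 0.05007 m/s; Re = 6949; ε/D = 0.00969; Haaland → f = 0.04469; ΔP_B = f(L/D)(ρV²/2) = 33.17 Pa.
ΔP_A/ΔP_B = 403.7/33.17 = 12.2.

ΔP_A/ΔP_B ≈ 12.2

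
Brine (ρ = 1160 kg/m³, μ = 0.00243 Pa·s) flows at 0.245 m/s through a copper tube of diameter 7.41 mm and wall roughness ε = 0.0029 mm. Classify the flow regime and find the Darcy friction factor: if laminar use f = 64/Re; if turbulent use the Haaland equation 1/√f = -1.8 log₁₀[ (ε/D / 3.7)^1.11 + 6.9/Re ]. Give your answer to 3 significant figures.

Re = ρVD/μ = 1160·0.245·0.00741/0.00243 = 866.6.
Re < 2300 → laminar, so f = 64/Re = 0.07385 (roughness is irrelevant in laminar flow).

f ≈ 0.0738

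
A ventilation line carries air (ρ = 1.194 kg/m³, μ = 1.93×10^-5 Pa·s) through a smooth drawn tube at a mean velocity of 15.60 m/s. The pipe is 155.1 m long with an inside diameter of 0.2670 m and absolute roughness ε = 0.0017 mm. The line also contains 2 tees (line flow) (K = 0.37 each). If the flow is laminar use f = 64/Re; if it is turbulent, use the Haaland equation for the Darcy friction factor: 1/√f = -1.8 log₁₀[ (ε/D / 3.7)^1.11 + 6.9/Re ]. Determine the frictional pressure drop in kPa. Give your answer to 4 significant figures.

ΔP ≈ 1.357 kPa

Reynolds number Re = ρVD/μ = 1.194 · 15.6 · 0.267 / 1.93e-05 = 2.577e+05.
Re > 4000 → turbulent. Relative roughness ε/D = 1.7e-06/0.267 = 6.37e-06. Haaland: 1/√f = -1.8 log₁₀[(6.37e-06/3.7)^1.11 + 6.9/2.577e+05] = -1.8 log₁₀[4e-07 + 2.68e-05] = 8.218, so f = 0.01481.
Total minor-loss coefficient ΣK = 2·0.37 = 0.74.
ΔP = [f·L/D + ΣK]·(ρV²/2) = [0.01481·155.1/0.267 + 0.74]·(1.194·15.6²/2) = [8.6 + 0.74]·145.3 = 1357 Pa.
ΔP = 1357 Pa = 1.357 kPa.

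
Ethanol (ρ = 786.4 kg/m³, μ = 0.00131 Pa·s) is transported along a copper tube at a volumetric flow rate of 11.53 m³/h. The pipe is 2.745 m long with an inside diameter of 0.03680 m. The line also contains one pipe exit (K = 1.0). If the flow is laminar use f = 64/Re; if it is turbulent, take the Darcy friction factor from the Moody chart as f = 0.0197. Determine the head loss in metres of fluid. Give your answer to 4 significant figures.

Q = 11.53 m³/h = 11.53/3600 = 0.003203 m³/s.
Cross-sectional area A = πD²/4 = π(0.0368)²/4 = 0.001064 m²; mean velocity V = Q/A = 0.003203/0.001064 = 3.011 m/s.
Reynolds number Re = ρVD/μ = 786.4 · 3.011 · 0.0368 / 0.00131 = 6.652e+04.
Re > 4000 → turbulent; use the Moody-chart value f = 0.0197.
Total minor-loss coefficient ΣK = 1·1 = 1.
ΔP = [f·L/D + ΣK]·(ρV²/2) = [0.0197·2.745/0.0368 + 1]·(786.4·3.011²/2) = [1.469 + 1]·3565 = 8804 Pa.
Head loss h_f = ΔP/(ρg) = 8804/(786.4·9.81) = 1.141 m.

h_f ≈ 1.141 m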